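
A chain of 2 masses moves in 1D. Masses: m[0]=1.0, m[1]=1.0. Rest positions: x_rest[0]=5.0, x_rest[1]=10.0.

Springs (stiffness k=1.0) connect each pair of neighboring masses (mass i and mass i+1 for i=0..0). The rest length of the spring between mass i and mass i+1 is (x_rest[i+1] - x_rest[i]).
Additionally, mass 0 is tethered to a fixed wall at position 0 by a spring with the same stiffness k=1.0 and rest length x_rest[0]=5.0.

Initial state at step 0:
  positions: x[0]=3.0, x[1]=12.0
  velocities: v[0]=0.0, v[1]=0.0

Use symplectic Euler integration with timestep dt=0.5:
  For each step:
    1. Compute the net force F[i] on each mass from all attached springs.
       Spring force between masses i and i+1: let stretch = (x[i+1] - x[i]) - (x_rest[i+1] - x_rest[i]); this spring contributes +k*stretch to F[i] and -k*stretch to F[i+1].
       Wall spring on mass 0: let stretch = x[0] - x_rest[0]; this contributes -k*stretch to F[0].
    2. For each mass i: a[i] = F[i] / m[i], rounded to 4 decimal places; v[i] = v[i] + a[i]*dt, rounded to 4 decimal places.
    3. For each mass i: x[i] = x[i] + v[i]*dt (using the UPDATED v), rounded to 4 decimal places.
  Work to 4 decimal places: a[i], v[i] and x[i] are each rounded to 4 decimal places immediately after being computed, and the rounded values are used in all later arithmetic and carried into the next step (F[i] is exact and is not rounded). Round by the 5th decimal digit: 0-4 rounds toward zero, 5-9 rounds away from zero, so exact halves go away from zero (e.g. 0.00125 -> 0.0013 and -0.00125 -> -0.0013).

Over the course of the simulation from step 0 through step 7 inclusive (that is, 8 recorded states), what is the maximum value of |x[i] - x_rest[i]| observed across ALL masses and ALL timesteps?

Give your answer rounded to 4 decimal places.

Answer: 2.7959

Derivation:
Step 0: x=[3.0000 12.0000] v=[0.0000 0.0000]
Step 1: x=[4.5000 11.0000] v=[3.0000 -2.0000]
Step 2: x=[6.5000 9.6250] v=[4.0000 -2.7500]
Step 3: x=[7.6563 8.7188] v=[2.3125 -1.8125]
Step 4: x=[7.1641 8.7970] v=[-0.9844 0.1563]
Step 5: x=[5.2891 9.7170] v=[-3.7500 1.8399]
Step 6: x=[3.1988 10.7800] v=[-4.1806 2.1260]
Step 7: x=[2.2041 11.1977] v=[-1.9894 0.8354]
Max displacement = 2.7959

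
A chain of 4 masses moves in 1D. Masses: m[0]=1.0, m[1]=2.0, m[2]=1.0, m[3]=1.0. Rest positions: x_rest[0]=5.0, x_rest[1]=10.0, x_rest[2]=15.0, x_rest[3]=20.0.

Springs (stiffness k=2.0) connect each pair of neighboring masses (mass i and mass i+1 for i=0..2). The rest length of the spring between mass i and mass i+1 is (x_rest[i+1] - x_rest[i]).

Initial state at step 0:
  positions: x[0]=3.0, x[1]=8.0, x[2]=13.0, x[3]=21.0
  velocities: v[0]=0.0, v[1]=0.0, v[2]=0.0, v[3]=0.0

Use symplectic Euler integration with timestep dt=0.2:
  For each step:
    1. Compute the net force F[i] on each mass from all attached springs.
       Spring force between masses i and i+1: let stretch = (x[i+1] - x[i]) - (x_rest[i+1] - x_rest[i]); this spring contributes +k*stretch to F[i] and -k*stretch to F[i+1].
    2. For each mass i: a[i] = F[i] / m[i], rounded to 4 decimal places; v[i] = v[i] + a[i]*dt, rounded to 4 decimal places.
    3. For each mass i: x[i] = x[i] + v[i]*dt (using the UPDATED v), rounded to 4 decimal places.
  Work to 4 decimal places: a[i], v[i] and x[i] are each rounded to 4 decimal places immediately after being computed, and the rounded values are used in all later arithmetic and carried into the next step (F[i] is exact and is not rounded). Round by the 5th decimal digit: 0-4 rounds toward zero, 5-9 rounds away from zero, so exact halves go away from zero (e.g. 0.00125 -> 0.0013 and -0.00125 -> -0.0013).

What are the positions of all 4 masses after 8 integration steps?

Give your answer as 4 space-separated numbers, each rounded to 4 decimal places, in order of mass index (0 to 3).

Step 0: x=[3.0000 8.0000 13.0000 21.0000] v=[0.0000 0.0000 0.0000 0.0000]
Step 1: x=[3.0000 8.0000 13.2400 20.7600] v=[0.0000 0.0000 1.2000 -1.2000]
Step 2: x=[3.0000 8.0096 13.6624 20.3184] v=[0.0000 0.0480 2.1120 -2.2080]
Step 3: x=[3.0008 8.0449 14.1651 19.7443] v=[0.0038 0.1766 2.5133 -2.8704]
Step 4: x=[3.0051 8.1233 14.6245 19.1239] v=[0.0214 0.3918 2.2969 -3.1021]
Step 5: x=[3.0188 8.2570 14.9237 18.5435] v=[0.0687 0.6684 1.4962 -2.9019]
Step 6: x=[3.0516 8.4478 14.9792 18.0735] v=[0.1640 0.9541 0.2774 -2.3498]
Step 7: x=[3.1161 8.6840 14.7597 17.7560] v=[0.3225 1.1811 -1.0974 -1.5875]
Step 8: x=[3.2260 8.9405 14.2939 17.5988] v=[0.5497 1.2827 -2.3292 -0.7860]

Answer: 3.2260 8.9405 14.2939 17.5988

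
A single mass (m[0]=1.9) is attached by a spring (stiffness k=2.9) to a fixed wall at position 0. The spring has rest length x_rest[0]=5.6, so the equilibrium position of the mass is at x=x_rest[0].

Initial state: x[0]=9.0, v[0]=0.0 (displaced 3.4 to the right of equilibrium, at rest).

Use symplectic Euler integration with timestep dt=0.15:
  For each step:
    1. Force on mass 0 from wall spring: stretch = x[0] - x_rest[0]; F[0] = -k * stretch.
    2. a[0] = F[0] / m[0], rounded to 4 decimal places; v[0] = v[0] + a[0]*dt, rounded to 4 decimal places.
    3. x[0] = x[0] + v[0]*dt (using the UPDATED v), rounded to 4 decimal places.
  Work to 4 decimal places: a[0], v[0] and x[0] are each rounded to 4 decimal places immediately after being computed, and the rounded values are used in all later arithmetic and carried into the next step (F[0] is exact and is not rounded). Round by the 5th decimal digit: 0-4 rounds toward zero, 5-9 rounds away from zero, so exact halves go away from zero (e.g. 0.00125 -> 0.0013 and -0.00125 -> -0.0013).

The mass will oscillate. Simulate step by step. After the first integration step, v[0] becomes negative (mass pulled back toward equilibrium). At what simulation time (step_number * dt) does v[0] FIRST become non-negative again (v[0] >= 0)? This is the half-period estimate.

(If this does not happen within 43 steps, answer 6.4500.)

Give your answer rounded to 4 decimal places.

Step 0: x=[9.0000] v=[0.0000]
Step 1: x=[8.8832] v=[-0.7784]
Step 2: x=[8.6537] v=[-1.5301]
Step 3: x=[8.3193] v=[-2.2292]
Step 4: x=[7.8915] v=[-2.8518]
Step 5: x=[7.3850] v=[-3.3764]
Step 6: x=[6.8172] v=[-3.7851]
Step 7: x=[6.2076] v=[-4.0638]
Step 8: x=[5.5772] v=[-4.2029]
Step 9: x=[4.9475] v=[-4.1977]
Step 10: x=[4.3403] v=[-4.0483]
Step 11: x=[3.7763] v=[-3.7599]
Step 12: x=[3.2749] v=[-3.3424]
Step 13: x=[2.8534] v=[-2.8101]
Step 14: x=[2.5262] v=[-2.1813]
Step 15: x=[2.3046] v=[-1.4776]
Step 16: x=[2.1961] v=[-0.7231]
Step 17: x=[2.2045] v=[0.0562]
First v>=0 after going negative at step 17, time=2.5500

Answer: 2.5500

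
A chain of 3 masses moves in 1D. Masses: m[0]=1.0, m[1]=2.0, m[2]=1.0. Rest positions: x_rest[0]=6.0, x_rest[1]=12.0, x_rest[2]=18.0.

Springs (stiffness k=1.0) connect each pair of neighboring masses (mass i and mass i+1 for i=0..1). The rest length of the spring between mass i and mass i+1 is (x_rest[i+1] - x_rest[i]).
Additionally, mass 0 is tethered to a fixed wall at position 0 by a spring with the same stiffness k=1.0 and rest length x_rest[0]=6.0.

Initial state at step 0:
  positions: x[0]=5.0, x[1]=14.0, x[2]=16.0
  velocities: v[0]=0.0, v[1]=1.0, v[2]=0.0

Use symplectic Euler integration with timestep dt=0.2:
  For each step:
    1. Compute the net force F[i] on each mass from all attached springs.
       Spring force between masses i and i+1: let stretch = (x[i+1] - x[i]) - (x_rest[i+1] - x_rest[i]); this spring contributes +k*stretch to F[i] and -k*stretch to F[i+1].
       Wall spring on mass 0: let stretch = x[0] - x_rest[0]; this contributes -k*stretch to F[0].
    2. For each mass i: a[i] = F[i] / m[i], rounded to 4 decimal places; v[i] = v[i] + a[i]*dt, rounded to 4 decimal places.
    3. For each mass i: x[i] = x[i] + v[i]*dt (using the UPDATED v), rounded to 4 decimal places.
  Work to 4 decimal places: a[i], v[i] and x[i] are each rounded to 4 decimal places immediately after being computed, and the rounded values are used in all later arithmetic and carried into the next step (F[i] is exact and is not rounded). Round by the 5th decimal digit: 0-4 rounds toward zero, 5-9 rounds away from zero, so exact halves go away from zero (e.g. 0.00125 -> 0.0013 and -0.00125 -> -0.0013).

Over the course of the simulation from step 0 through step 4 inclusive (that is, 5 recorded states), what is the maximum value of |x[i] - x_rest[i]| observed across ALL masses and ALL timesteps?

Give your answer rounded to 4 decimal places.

Answer: 2.0600

Derivation:
Step 0: x=[5.0000 14.0000 16.0000] v=[0.0000 1.0000 0.0000]
Step 1: x=[5.1600 14.0600 16.1600] v=[0.8000 0.3000 0.8000]
Step 2: x=[5.4696 13.9840 16.4760] v=[1.5480 -0.3800 1.5800]
Step 3: x=[5.9010 13.7876 16.9323] v=[2.1570 -0.9822 2.2816]
Step 4: x=[6.4118 13.4963 17.5028] v=[2.5541 -1.4564 2.8527]
Max displacement = 2.0600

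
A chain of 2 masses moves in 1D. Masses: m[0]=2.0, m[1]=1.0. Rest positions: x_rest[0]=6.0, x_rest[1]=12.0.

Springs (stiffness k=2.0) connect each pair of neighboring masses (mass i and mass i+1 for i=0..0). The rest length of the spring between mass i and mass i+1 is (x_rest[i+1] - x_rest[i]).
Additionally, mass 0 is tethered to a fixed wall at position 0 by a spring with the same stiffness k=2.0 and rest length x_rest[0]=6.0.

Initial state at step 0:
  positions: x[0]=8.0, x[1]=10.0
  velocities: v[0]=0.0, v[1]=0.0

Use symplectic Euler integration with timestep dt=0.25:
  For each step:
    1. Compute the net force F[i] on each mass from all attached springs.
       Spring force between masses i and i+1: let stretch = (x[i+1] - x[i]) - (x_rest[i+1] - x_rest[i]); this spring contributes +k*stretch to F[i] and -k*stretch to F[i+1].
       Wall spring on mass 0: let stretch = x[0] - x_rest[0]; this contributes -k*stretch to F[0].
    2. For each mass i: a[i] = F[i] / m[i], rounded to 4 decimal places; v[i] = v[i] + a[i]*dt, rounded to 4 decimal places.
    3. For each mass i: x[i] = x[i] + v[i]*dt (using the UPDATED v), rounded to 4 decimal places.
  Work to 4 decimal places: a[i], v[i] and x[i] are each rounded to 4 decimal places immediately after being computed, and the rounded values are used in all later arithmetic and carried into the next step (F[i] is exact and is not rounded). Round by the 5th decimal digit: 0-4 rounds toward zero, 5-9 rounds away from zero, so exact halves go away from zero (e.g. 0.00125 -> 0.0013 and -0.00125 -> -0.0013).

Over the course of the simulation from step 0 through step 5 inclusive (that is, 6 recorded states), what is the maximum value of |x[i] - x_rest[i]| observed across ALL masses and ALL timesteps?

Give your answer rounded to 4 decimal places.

Step 0: x=[8.0000 10.0000] v=[0.0000 0.0000]
Step 1: x=[7.6250 10.5000] v=[-1.5000 2.0000]
Step 2: x=[6.9531 11.3906] v=[-2.6875 3.5625]
Step 3: x=[6.1240 12.4766] v=[-3.3164 4.3438]
Step 4: x=[5.3092 13.5185] v=[-3.2593 4.1675]
Step 5: x=[4.6756 14.2842] v=[-2.5343 3.0629]
Max displacement = 2.2842

Answer: 2.2842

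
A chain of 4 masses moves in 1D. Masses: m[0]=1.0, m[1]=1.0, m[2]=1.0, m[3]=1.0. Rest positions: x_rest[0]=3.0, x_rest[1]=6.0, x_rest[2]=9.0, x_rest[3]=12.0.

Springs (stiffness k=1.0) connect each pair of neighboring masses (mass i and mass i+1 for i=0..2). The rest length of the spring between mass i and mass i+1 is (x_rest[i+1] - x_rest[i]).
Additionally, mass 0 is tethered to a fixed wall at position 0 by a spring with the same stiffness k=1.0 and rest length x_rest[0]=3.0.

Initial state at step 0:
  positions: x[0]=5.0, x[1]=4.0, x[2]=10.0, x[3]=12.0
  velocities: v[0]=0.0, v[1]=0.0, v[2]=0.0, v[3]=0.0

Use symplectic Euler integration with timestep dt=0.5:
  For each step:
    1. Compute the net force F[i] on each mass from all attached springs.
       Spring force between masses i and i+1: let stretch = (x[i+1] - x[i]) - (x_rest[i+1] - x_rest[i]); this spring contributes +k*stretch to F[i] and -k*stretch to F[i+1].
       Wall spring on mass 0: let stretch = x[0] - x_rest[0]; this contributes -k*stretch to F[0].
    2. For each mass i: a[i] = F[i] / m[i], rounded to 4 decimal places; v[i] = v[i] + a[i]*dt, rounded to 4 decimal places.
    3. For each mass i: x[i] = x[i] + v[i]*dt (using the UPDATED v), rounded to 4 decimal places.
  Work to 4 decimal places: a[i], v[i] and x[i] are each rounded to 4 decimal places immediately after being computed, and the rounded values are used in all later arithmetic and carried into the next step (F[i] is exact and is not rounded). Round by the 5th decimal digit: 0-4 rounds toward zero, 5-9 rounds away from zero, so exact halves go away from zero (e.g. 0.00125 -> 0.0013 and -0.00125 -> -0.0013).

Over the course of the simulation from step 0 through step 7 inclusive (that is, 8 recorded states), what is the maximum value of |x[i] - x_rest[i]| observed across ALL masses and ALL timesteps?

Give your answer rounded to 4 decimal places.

Answer: 2.2969

Derivation:
Step 0: x=[5.0000 4.0000 10.0000 12.0000] v=[0.0000 0.0000 0.0000 0.0000]
Step 1: x=[3.5000 5.7500 9.0000 12.2500] v=[-3.0000 3.5000 -2.0000 0.5000]
Step 2: x=[1.6875 7.7500 8.0000 12.4375] v=[-3.6250 4.0000 -2.0000 0.3750]
Step 3: x=[0.9688 8.2969 8.0469 12.2656] v=[-1.4375 1.0938 0.0938 -0.3438]
Step 4: x=[1.8399 6.9493 9.2110 11.7890] v=[1.7422 -2.6953 2.3282 -0.9532]
Step 5: x=[3.5284 4.8897 10.4542 11.4179] v=[3.3770 -4.1192 2.4864 -0.7422]
Step 6: x=[4.6752 3.8809 10.5472 11.5559] v=[2.2935 -2.0176 0.1860 0.2760]
Step 7: x=[4.4546 4.7373 9.2258 12.1918] v=[-0.4413 1.7127 -2.6428 1.2717]
Max displacement = 2.2969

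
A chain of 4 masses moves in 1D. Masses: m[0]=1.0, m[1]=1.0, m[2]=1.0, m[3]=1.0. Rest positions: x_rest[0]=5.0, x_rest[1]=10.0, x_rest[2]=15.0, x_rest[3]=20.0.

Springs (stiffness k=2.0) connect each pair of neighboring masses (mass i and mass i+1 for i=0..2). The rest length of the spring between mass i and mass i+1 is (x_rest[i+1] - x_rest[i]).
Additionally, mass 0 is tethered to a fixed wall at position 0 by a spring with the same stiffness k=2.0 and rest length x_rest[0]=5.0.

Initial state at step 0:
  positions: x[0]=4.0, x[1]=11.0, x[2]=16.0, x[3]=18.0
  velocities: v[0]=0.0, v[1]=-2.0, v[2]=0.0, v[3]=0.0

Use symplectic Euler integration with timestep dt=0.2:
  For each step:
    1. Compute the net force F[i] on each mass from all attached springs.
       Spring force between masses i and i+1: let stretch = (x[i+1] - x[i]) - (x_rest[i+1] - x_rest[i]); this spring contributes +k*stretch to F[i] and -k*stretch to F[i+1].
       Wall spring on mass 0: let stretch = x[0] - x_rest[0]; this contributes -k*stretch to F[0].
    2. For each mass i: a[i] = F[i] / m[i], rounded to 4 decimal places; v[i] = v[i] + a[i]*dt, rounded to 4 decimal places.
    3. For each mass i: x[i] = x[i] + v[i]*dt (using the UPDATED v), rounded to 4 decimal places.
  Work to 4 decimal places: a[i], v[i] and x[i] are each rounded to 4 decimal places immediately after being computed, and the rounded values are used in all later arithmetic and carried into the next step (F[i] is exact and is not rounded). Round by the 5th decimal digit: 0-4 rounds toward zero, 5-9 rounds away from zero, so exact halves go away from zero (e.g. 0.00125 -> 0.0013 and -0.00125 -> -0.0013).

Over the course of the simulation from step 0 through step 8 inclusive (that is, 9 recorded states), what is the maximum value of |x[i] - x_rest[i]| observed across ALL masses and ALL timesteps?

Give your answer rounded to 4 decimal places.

Step 0: x=[4.0000 11.0000 16.0000 18.0000] v=[0.0000 -2.0000 0.0000 0.0000]
Step 1: x=[4.2400 10.4400 15.7600 18.2400] v=[1.2000 -2.8000 -1.2000 1.2000]
Step 2: x=[4.6368 9.8096 15.2928 18.6816] v=[1.9840 -3.1520 -2.3360 2.2080]
Step 3: x=[5.0765 9.2040 14.6580 19.2521] v=[2.1984 -3.0278 -3.1738 2.8525]
Step 4: x=[5.4403 8.7046 13.9544 19.8551] v=[1.8188 -2.4972 -3.5178 3.0149]
Step 5: x=[5.6300 8.3640 13.3029 20.3860] v=[0.9484 -1.7030 -3.2574 2.6546]
Step 6: x=[5.5880 8.1998 12.8230 20.7503] v=[-0.2100 -0.8210 -2.3997 1.8214]
Step 7: x=[5.3079 8.1965 12.6074 20.8804] v=[-1.4005 -0.0164 -1.0781 0.6505]
Step 8: x=[4.8343 8.3150 12.7007 20.7487] v=[-2.3682 0.5925 0.4667 -0.6587]
Max displacement = 2.3926

Answer: 2.3926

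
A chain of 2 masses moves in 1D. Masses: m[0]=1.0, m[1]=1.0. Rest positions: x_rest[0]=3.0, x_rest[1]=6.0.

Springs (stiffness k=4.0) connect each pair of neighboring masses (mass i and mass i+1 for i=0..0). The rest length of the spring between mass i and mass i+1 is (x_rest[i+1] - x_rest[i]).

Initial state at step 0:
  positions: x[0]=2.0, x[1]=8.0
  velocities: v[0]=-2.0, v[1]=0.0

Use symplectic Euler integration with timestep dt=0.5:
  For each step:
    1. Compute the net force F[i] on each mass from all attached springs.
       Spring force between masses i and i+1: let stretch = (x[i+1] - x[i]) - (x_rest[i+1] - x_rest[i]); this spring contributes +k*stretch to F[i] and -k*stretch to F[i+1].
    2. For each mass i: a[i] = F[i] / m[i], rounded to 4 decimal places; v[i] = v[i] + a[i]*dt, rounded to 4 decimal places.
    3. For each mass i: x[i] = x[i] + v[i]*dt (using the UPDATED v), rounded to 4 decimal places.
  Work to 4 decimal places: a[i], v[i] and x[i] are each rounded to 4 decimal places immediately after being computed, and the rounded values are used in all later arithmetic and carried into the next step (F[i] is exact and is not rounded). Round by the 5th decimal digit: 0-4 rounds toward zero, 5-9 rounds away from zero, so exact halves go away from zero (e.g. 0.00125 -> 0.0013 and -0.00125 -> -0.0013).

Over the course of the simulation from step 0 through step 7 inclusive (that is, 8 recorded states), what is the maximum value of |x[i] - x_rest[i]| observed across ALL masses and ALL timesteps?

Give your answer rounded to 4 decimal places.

Step 0: x=[2.0000 8.0000] v=[-2.0000 0.0000]
Step 1: x=[4.0000 5.0000] v=[4.0000 -6.0000]
Step 2: x=[4.0000 4.0000] v=[0.0000 -2.0000]
Step 3: x=[1.0000 6.0000] v=[-6.0000 4.0000]
Step 4: x=[0.0000 6.0000] v=[-2.0000 0.0000]
Step 5: x=[2.0000 3.0000] v=[4.0000 -6.0000]
Step 6: x=[2.0000 2.0000] v=[0.0000 -2.0000]
Step 7: x=[-1.0000 4.0000] v=[-6.0000 4.0000]
Max displacement = 4.0000

Answer: 4.0000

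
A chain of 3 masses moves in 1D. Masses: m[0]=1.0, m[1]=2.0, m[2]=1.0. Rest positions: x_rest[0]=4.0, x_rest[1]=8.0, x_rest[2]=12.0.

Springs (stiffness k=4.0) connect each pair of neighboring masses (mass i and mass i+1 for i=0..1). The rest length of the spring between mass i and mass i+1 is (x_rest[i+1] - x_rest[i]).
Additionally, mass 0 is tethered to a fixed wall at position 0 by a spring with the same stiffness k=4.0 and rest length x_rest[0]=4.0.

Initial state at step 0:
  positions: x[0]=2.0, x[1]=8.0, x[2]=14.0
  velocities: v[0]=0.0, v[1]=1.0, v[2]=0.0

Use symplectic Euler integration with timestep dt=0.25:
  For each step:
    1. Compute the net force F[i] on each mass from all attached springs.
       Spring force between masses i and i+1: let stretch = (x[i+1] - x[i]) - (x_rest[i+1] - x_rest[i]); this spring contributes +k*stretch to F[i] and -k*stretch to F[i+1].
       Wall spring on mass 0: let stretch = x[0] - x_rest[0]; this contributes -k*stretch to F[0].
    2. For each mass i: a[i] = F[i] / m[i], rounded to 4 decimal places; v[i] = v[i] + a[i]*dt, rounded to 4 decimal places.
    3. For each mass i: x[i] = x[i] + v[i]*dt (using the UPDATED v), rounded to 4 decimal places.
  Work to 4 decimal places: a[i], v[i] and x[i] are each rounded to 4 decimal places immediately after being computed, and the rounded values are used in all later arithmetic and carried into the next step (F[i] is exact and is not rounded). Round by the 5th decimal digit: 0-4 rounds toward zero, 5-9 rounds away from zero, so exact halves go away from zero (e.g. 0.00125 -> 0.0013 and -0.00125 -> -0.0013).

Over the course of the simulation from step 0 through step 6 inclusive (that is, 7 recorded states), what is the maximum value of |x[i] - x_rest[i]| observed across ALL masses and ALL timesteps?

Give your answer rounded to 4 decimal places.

Answer: 2.5860

Derivation:
Step 0: x=[2.0000 8.0000 14.0000] v=[0.0000 1.0000 0.0000]
Step 1: x=[3.0000 8.2500 13.5000] v=[4.0000 1.0000 -2.0000]
Step 2: x=[4.5625 8.5000 12.6875] v=[6.2500 1.0000 -3.2500]
Step 3: x=[5.9688 8.7813 11.8281] v=[5.6250 1.1250 -3.4375]
Step 4: x=[6.5860 9.0919 11.2070] v=[2.4687 1.2422 -2.4843]
Step 5: x=[6.1832 9.3536 11.0572] v=[-1.6114 1.0468 -0.5994]
Step 6: x=[5.0272 9.4320 11.4815] v=[-4.6242 0.3134 1.6970]
Max displacement = 2.5860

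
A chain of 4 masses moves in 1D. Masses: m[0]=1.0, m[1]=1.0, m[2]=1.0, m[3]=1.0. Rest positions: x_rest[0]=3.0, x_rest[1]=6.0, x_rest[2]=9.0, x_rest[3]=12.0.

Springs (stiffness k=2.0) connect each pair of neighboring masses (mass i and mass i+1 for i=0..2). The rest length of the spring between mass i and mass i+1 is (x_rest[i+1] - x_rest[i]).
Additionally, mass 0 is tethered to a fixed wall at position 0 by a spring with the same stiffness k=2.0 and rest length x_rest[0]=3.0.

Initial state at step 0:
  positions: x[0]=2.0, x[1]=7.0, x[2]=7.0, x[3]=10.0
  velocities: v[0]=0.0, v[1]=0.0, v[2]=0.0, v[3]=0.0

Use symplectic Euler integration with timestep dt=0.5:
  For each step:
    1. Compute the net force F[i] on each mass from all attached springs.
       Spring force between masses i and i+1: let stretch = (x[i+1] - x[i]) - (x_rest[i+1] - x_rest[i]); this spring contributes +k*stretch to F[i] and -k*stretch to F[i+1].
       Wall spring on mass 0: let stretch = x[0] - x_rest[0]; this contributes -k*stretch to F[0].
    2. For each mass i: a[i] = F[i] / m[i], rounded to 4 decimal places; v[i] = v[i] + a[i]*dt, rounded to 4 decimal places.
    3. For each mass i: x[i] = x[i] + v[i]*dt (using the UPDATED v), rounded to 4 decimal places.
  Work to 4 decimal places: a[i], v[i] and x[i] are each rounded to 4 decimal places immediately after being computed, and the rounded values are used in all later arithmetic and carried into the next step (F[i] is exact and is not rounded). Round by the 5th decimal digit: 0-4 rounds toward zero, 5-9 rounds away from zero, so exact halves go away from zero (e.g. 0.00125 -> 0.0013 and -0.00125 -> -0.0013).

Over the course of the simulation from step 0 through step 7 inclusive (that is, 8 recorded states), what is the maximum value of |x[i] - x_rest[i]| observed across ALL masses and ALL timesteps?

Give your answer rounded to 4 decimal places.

Step 0: x=[2.0000 7.0000 7.0000 10.0000] v=[0.0000 0.0000 0.0000 0.0000]
Step 1: x=[3.5000 4.5000 8.5000 10.0000] v=[3.0000 -5.0000 3.0000 0.0000]
Step 2: x=[3.7500 3.5000 8.7500 10.7500] v=[0.5000 -2.0000 0.5000 1.5000]
Step 3: x=[2.0000 5.2500 7.3750 12.0000] v=[-3.5000 3.5000 -2.7500 2.5000]
Step 4: x=[0.8750 6.4375 7.2500 12.4375] v=[-2.2500 2.3750 -0.2500 0.8750]
Step 5: x=[2.0938 5.2500 9.3125 11.7813] v=[2.4375 -2.3750 4.1250 -1.3125]
Step 6: x=[3.8438 4.5157 10.5782 11.3907] v=[3.4999 -1.4687 2.5313 -0.7813]
Step 7: x=[4.0078 6.4767 9.2189 12.0938] v=[0.3280 3.9219 -2.7187 1.4062]
Max displacement = 2.5000

Answer: 2.5000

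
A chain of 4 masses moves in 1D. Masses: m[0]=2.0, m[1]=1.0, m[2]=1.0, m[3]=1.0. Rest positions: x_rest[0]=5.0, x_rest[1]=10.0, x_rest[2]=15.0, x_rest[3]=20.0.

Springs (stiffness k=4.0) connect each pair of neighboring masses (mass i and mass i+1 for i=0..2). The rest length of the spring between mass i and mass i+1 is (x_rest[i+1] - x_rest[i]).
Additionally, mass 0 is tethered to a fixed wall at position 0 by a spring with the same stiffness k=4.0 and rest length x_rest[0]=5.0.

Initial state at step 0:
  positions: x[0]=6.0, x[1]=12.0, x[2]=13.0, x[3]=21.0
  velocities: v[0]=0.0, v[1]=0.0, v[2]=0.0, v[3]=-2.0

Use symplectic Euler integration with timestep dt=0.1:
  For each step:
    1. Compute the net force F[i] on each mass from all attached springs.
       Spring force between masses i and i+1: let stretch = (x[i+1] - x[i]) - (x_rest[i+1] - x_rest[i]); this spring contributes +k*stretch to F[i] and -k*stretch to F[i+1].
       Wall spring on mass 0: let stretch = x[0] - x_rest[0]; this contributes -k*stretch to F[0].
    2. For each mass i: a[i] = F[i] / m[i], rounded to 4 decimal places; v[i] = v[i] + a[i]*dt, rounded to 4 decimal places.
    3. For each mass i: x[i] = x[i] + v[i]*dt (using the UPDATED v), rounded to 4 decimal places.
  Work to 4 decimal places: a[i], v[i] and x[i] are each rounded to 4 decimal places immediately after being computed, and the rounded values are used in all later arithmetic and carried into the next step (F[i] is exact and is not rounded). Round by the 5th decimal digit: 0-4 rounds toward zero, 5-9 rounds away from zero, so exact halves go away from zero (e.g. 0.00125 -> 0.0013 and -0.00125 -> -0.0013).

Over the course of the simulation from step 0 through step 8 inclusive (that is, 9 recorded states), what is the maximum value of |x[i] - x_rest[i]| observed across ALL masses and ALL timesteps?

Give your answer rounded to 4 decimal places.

Step 0: x=[6.0000 12.0000 13.0000 21.0000] v=[0.0000 0.0000 0.0000 -2.0000]
Step 1: x=[6.0000 11.8000 13.2800 20.6800] v=[0.0000 -2.0000 2.8000 -3.2000]
Step 2: x=[5.9960 11.4272 13.7968 20.2640] v=[-0.0400 -3.7280 5.1680 -4.1600]
Step 3: x=[5.9807 10.9319 14.4775 19.7893] v=[-0.1530 -4.9526 6.8070 -4.7469]
Step 4: x=[5.9448 10.3804 15.2289 19.3021] v=[-0.3589 -5.5148 7.5135 -4.8716]
Step 5: x=[5.8787 9.8454 15.9492 18.8520] v=[-0.6607 -5.3496 7.2034 -4.5009]
Step 6: x=[5.7744 9.3959 16.5415 18.4858] v=[-1.0431 -4.4948 5.9230 -3.6620]
Step 7: x=[5.6270 9.0874 16.9258 18.2418] v=[-1.4737 -3.0852 3.8425 -2.4397]
Step 8: x=[5.4363 8.9540 17.0492 18.1452] v=[-1.9070 -1.3340 1.2335 -0.9661]
Max displacement = 2.0492

Answer: 2.0492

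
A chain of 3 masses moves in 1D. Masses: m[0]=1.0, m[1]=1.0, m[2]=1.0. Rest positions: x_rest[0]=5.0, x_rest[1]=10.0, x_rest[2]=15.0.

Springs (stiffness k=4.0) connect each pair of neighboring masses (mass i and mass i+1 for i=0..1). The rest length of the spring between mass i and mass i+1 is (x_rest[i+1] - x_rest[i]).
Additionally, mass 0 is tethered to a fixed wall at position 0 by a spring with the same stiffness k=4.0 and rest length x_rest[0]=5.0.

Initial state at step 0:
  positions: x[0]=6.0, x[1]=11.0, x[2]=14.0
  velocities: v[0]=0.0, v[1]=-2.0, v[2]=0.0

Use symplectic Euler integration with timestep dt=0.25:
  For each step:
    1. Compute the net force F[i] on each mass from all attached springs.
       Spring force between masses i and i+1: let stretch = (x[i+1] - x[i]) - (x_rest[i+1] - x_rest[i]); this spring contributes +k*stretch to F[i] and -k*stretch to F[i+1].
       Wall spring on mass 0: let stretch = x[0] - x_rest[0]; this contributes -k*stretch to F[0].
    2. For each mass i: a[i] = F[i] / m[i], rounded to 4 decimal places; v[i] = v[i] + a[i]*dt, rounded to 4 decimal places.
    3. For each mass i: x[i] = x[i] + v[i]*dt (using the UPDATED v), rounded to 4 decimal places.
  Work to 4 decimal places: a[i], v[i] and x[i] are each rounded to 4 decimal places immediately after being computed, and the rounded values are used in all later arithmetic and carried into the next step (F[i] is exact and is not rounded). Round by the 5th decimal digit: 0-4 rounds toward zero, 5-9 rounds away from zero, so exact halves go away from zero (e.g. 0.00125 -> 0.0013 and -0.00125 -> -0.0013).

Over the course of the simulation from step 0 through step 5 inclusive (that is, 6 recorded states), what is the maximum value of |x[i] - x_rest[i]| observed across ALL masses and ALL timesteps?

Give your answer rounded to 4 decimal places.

Answer: 1.9765

Derivation:
Step 0: x=[6.0000 11.0000 14.0000] v=[0.0000 -2.0000 0.0000]
Step 1: x=[5.7500 10.0000 14.5000] v=[-1.0000 -4.0000 2.0000]
Step 2: x=[5.1250 9.0625 15.1250] v=[-2.5000 -3.7500 2.5000]
Step 3: x=[4.2031 8.6563 15.4844] v=[-3.6875 -1.6250 1.4375]
Step 4: x=[3.3438 8.8438 15.3868] v=[-3.4374 0.7499 -0.3906]
Step 5: x=[3.0235 9.2920 14.9034] v=[-1.2812 1.7929 -1.9336]
Max displacement = 1.9765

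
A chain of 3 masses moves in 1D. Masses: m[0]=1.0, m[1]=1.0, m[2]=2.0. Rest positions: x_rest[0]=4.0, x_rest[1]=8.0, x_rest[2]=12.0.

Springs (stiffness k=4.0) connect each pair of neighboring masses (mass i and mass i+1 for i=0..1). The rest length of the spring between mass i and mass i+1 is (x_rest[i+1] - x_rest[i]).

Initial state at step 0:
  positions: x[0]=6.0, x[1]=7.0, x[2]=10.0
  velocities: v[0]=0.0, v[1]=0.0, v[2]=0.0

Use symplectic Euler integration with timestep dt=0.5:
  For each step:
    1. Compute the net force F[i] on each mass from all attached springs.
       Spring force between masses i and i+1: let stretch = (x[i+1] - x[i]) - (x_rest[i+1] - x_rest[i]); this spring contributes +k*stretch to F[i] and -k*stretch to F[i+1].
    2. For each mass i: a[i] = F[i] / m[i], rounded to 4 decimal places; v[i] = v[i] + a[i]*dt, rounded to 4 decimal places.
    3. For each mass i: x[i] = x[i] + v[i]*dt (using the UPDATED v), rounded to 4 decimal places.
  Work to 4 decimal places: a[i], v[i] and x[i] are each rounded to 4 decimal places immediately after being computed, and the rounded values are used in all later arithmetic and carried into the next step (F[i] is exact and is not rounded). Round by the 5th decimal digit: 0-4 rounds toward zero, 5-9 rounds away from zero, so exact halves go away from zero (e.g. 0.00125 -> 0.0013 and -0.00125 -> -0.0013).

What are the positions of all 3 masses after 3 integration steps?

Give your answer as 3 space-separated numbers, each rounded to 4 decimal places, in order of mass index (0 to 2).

Answer: 1.5000 5.2500 13.1250

Derivation:
Step 0: x=[6.0000 7.0000 10.0000] v=[0.0000 0.0000 0.0000]
Step 1: x=[3.0000 9.0000 10.5000] v=[-6.0000 4.0000 1.0000]
Step 2: x=[2.0000 6.5000 12.2500] v=[-2.0000 -5.0000 3.5000]
Step 3: x=[1.5000 5.2500 13.1250] v=[-1.0000 -2.5000 1.7500]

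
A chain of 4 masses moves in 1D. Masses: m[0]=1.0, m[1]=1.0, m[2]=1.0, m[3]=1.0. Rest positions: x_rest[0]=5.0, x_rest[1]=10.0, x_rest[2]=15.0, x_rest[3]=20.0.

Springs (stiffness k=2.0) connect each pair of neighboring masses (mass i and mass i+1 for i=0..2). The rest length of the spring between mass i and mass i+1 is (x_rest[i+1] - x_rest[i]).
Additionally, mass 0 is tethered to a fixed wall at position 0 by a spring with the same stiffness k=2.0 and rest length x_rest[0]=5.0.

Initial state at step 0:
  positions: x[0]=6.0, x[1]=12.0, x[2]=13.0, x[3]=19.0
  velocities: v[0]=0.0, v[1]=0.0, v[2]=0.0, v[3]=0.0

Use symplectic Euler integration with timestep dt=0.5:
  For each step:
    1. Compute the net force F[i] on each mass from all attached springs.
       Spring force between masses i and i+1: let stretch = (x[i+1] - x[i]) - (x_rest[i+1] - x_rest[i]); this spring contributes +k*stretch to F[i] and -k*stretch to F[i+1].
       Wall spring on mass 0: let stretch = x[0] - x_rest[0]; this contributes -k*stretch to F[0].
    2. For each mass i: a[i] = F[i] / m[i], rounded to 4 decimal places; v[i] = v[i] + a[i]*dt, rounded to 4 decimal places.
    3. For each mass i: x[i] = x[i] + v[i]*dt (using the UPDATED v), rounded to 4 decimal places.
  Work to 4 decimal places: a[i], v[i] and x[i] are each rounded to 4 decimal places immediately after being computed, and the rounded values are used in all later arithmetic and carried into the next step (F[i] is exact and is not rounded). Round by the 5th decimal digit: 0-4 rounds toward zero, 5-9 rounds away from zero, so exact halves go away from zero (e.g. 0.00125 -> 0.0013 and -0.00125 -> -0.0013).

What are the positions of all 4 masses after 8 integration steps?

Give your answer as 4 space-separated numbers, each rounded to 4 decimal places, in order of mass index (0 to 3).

Answer: 4.7891 13.3634 14.4492 18.9181

Derivation:
Step 0: x=[6.0000 12.0000 13.0000 19.0000] v=[0.0000 0.0000 0.0000 0.0000]
Step 1: x=[6.0000 9.5000 15.5000 18.5000] v=[0.0000 -5.0000 5.0000 -1.0000]
Step 2: x=[4.7500 8.2500 16.5000 19.0000] v=[-2.5000 -2.5000 2.0000 1.0000]
Step 3: x=[2.8750 9.3750 14.6250 20.7500] v=[-3.7500 2.2500 -3.7500 3.5000]
Step 4: x=[2.8125 9.8750 13.1875 21.9375] v=[-0.1250 1.0000 -2.8750 2.3750]
Step 5: x=[4.8750 8.5000 14.4688 21.2500] v=[4.1250 -2.7500 2.5625 -1.3750]
Step 6: x=[6.3125 8.2969 16.1563 19.6719] v=[2.8750 -0.4062 3.3749 -3.1562]
Step 7: x=[5.5860 11.0313 15.6719 18.8360] v=[-1.4531 5.4688 -0.9689 -1.6718]
Step 8: x=[4.7891 13.3634 14.4492 18.9181] v=[-1.5938 4.6641 -2.4454 0.1641]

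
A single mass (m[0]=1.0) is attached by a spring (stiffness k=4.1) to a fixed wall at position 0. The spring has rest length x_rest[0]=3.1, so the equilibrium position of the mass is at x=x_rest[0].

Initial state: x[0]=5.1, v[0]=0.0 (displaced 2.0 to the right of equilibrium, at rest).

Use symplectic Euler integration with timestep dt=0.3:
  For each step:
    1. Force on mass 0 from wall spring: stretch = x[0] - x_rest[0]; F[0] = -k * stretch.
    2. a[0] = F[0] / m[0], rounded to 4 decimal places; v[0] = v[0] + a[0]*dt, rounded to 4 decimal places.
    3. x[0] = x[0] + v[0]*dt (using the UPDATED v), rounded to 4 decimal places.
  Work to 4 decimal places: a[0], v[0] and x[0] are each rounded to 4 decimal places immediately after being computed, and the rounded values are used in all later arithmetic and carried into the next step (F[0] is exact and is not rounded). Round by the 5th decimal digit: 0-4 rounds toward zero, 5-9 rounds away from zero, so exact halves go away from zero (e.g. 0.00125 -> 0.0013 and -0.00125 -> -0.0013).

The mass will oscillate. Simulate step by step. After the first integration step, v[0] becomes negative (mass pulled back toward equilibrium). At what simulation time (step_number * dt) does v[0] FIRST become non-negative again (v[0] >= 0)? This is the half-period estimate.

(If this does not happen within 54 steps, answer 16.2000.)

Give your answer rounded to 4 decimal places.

Step 0: x=[5.1000] v=[0.0000]
Step 1: x=[4.3620] v=[-2.4600]
Step 2: x=[3.1583] v=[-4.0123]
Step 3: x=[1.9331] v=[-4.0840]
Step 4: x=[1.1385] v=[-2.6487]
Step 5: x=[1.0677] v=[-0.2360]
Step 6: x=[1.7468] v=[2.2637]
First v>=0 after going negative at step 6, time=1.8000

Answer: 1.8000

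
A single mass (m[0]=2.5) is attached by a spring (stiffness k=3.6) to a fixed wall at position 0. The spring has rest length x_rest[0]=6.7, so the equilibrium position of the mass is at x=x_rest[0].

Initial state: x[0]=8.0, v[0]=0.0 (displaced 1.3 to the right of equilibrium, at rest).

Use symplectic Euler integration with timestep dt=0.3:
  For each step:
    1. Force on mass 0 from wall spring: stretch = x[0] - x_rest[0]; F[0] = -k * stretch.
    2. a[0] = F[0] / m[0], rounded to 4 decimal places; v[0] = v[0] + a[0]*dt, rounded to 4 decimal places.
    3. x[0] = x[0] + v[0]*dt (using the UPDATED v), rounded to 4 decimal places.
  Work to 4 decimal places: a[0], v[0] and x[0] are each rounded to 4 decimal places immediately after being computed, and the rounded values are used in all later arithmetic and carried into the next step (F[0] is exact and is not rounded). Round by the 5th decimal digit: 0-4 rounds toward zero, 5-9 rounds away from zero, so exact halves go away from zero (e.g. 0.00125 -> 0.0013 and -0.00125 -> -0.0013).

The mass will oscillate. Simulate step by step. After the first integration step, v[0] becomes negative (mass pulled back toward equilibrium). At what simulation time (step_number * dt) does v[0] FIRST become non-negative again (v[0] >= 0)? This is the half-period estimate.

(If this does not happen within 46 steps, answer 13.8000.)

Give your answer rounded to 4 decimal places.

Answer: 2.7000

Derivation:
Step 0: x=[8.0000] v=[0.0000]
Step 1: x=[7.8315] v=[-0.5616]
Step 2: x=[7.5164] v=[-1.0504]
Step 3: x=[7.0955] v=[-1.4031]
Step 4: x=[6.6233] v=[-1.5740]
Step 5: x=[6.1610] v=[-1.5409]
Step 6: x=[5.7686] v=[-1.3080]
Step 7: x=[5.4969] v=[-0.9056]
Step 8: x=[5.3811] v=[-0.3859]
Step 9: x=[5.4363] v=[0.1839]
First v>=0 after going negative at step 9, time=2.7000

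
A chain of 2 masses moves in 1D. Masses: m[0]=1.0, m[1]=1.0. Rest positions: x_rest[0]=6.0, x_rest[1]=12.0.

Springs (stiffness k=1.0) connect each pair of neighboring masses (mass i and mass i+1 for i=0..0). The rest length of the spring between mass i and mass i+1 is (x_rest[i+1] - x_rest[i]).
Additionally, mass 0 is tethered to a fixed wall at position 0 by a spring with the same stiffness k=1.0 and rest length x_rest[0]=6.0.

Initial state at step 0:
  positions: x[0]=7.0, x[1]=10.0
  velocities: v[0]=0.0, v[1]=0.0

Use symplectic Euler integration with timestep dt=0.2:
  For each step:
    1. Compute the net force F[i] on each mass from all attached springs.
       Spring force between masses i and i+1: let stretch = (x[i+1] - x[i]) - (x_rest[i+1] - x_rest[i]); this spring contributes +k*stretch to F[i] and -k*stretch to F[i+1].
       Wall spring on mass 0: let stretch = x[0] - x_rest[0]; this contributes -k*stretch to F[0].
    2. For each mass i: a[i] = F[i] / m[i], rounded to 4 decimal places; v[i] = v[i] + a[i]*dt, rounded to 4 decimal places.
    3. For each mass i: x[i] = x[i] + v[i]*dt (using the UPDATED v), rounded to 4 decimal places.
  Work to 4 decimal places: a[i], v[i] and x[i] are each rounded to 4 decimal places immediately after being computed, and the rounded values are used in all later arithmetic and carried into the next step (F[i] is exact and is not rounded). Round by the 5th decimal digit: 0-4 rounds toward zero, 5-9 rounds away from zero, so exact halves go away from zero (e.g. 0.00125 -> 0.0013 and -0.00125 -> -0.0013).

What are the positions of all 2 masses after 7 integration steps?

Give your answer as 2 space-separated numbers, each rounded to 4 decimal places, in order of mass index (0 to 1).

Answer: 4.3787 12.1717

Derivation:
Step 0: x=[7.0000 10.0000] v=[0.0000 0.0000]
Step 1: x=[6.8400 10.1200] v=[-0.8000 0.6000]
Step 2: x=[6.5376 10.3488] v=[-1.5120 1.1440]
Step 3: x=[6.1261 10.6652] v=[-2.0573 1.5818]
Step 4: x=[5.6512 11.0400] v=[-2.3747 1.8740]
Step 5: x=[5.1658 11.4392] v=[-2.4272 1.9962]
Step 6: x=[4.7247 11.8275] v=[-2.2057 1.9415]
Step 7: x=[4.3787 12.1717] v=[-1.7301 1.7209]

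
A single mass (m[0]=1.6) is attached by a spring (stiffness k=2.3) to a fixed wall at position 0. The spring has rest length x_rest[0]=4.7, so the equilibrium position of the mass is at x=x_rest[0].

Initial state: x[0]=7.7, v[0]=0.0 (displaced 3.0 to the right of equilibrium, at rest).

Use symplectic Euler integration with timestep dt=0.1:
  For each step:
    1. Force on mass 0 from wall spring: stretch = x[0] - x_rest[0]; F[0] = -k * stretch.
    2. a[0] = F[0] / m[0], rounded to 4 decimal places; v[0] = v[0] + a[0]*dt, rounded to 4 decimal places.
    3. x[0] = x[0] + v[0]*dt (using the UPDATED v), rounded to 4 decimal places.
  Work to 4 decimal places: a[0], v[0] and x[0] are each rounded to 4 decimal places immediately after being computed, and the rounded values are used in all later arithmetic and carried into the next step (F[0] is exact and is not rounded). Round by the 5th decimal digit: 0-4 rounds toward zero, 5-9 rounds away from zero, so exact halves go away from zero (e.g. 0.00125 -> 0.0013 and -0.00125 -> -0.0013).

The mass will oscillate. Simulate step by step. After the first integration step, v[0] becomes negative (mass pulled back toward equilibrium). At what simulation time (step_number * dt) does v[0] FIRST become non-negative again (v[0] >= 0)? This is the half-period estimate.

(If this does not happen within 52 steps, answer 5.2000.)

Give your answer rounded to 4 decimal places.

Step 0: x=[7.7000] v=[0.0000]
Step 1: x=[7.6569] v=[-0.4313]
Step 2: x=[7.5713] v=[-0.8564]
Step 3: x=[7.4444] v=[-1.2692]
Step 4: x=[7.2780] v=[-1.6637]
Step 5: x=[7.0746] v=[-2.0343]
Step 6: x=[6.8370] v=[-2.3757]
Step 7: x=[6.5687] v=[-2.6829]
Step 8: x=[6.2736] v=[-2.9515]
Step 9: x=[5.9558] v=[-3.1777]
Step 10: x=[5.6200] v=[-3.3582]
Step 11: x=[5.2710] v=[-3.4905]
Step 12: x=[4.9137] v=[-3.5726]
Step 13: x=[4.5534] v=[-3.6033]
Step 14: x=[4.1952] v=[-3.5822]
Step 15: x=[3.8442] v=[-3.5096]
Step 16: x=[3.5055] v=[-3.3866]
Step 17: x=[3.1840] v=[-3.2149]
Step 18: x=[2.8843] v=[-2.9970]
Step 19: x=[2.6107] v=[-2.7360]
Step 20: x=[2.3671] v=[-2.4357]
Step 21: x=[2.1571] v=[-2.1004]
Step 22: x=[1.9836] v=[-1.7349]
Step 23: x=[1.8492] v=[-1.3444]
Step 24: x=[1.7557] v=[-0.9346]
Step 25: x=[1.7046] v=[-0.5114]
Step 26: x=[1.6965] v=[-0.0808]
Step 27: x=[1.7316] v=[0.3510]
First v>=0 after going negative at step 27, time=2.7000

Answer: 2.7000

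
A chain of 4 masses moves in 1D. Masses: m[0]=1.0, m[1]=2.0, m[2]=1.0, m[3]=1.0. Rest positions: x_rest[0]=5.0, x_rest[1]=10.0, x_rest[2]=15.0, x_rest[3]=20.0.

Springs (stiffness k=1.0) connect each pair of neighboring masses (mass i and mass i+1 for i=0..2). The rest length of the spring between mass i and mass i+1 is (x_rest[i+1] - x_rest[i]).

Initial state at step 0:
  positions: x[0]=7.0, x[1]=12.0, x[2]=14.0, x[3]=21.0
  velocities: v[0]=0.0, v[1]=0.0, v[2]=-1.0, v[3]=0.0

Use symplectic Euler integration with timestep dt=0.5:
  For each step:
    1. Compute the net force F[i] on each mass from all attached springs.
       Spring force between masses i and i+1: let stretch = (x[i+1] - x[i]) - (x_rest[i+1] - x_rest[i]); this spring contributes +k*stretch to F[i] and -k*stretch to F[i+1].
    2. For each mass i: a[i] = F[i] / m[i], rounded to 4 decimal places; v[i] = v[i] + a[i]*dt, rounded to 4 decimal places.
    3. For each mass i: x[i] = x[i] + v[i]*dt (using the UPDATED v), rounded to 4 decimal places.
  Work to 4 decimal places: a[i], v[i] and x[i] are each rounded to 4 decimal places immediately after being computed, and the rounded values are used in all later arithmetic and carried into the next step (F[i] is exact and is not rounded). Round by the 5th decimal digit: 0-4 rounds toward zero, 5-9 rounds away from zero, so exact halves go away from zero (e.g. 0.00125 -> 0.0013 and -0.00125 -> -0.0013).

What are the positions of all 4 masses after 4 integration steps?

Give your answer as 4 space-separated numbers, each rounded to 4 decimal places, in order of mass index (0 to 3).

Step 0: x=[7.0000 12.0000 14.0000 21.0000] v=[0.0000 0.0000 -1.0000 0.0000]
Step 1: x=[7.0000 11.6250 14.7500 20.5000] v=[0.0000 -0.7500 1.5000 -1.0000]
Step 2: x=[6.9063 11.0625 16.1563 19.8125] v=[-0.1875 -1.1250 2.8125 -1.3750]
Step 3: x=[6.6016 10.6172 17.2032 19.4610] v=[-0.6094 -0.8906 2.0937 -0.7031]
Step 4: x=[6.0508 10.4932 17.1680 19.7950] v=[-1.1016 -0.2480 -0.0704 0.6680]

Answer: 6.0508 10.4932 17.1680 19.7950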